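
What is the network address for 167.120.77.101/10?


IP:   10100111.01111000.01001101.01100101
Mask: 11111111.11000000.00000000.00000000
AND operation:
Net:  10100111.01000000.00000000.00000000
Network: 167.64.0.0/10


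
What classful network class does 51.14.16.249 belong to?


First octet: 51
Binary: 00110011
0xxxxxxx -> Class A (1-126)
Class A, default mask 255.0.0.0 (/8)


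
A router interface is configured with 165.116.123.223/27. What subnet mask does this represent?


/27 means 27 network bits, 5 host bits
Binary: 11111111111111111111111111100000
Mask: 255.255.255.224


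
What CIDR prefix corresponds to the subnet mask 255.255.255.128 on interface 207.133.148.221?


Binary: 11111111.11111111.11111111.10000000
Count leading 1s
Prefix: /25


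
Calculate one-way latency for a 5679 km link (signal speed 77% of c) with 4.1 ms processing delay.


Speed = 0.77 * 3e5 km/s = 231000 km/s
Propagation delay = 5679 / 231000 = 0.0246 s = 24.5844 ms
Processing delay = 4.1 ms
Total one-way latency = 28.6844 ms


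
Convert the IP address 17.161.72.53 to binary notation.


17 = 00010001
161 = 10100001
72 = 01001000
53 = 00110101
Binary: 00010001.10100001.01001000.00110101


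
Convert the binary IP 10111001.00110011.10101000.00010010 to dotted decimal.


10111001 = 185
00110011 = 51
10101000 = 168
00010010 = 18
IP: 185.51.168.18


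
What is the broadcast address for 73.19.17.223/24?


Network: 73.19.17.0/24
Host bits = 8
Set all host bits to 1:
Broadcast: 73.19.17.255


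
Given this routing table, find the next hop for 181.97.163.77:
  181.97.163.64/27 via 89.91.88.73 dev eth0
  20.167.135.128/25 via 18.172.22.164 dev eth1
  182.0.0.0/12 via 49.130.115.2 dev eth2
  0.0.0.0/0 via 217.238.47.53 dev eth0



Longest prefix match for 181.97.163.77:
  /27 181.97.163.64: MATCH
  /25 20.167.135.128: no
  /12 182.0.0.0: no
  /0 0.0.0.0: MATCH
Selected: next-hop 89.91.88.73 via eth0 (matched /27)


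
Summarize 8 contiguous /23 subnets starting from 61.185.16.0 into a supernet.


Original prefix: /23
Number of subnets: 8 = 2^3
New prefix = 23 - 3 = 20
Supernet: 61.185.16.0/20


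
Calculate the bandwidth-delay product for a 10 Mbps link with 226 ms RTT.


BDP = bandwidth * RTT
= 10 Mbps * 226 ms
= 10 * 1e6 * 226 / 1000 bits
= 2260000 bits
= 282500 bytes
= 275.8789 KB
BDP = 2260000 bits (282500 bytes)


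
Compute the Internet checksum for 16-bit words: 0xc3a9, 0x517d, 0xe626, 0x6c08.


Sum all words (with carry folding):
+ 0xc3a9 = 0xc3a9
+ 0x517d = 0x1527
+ 0xe626 = 0xfb4d
+ 0x6c08 = 0x6756
One's complement: ~0x6756
Checksum = 0x98a9


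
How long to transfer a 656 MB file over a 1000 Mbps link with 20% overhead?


Effective throughput = 1000 * (1 - 20/100) = 800 Mbps
File size in Mb = 656 * 8 = 5248 Mb
Time = 5248 / 800
Time = 6.56 seconds


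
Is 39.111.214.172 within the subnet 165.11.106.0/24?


Subnet network: 165.11.106.0
Test IP AND mask: 39.111.214.0
No, 39.111.214.172 is not in 165.11.106.0/24


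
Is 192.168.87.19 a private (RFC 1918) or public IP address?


RFC 1918 private ranges:
  10.0.0.0/8 (10.0.0.0 - 10.255.255.255)
  172.16.0.0/12 (172.16.0.0 - 172.31.255.255)
  192.168.0.0/16 (192.168.0.0 - 192.168.255.255)
Private (in 192.168.0.0/16)


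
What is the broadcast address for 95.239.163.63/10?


Network: 95.192.0.0/10
Host bits = 22
Set all host bits to 1:
Broadcast: 95.255.255.255


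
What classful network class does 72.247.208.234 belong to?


First octet: 72
Binary: 01001000
0xxxxxxx -> Class A (1-126)
Class A, default mask 255.0.0.0 (/8)


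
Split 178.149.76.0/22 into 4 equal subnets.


New prefix = 22 + 2 = 24
Each subnet has 256 addresses
  178.149.76.0/24
  178.149.77.0/24
  178.149.78.0/24
  178.149.79.0/24
Subnets: 178.149.76.0/24, 178.149.77.0/24, 178.149.78.0/24, 178.149.79.0/24


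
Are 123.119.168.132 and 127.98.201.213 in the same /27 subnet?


Mask: 255.255.255.224
123.119.168.132 AND mask = 123.119.168.128
127.98.201.213 AND mask = 127.98.201.192
No, different subnets (123.119.168.128 vs 127.98.201.192)


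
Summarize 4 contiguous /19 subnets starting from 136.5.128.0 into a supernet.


Original prefix: /19
Number of subnets: 4 = 2^2
New prefix = 19 - 2 = 17
Supernet: 136.5.128.0/17


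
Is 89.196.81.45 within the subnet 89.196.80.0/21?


Subnet network: 89.196.80.0
Test IP AND mask: 89.196.80.0
Yes, 89.196.81.45 is in 89.196.80.0/21


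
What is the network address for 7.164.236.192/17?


IP:   00000111.10100100.11101100.11000000
Mask: 11111111.11111111.10000000.00000000
AND operation:
Net:  00000111.10100100.10000000.00000000
Network: 7.164.128.0/17


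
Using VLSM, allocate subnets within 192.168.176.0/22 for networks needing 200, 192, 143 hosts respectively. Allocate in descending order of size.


200 hosts -> /24 (254 usable): 192.168.176.0/24
192 hosts -> /24 (254 usable): 192.168.177.0/24
143 hosts -> /24 (254 usable): 192.168.178.0/24
Allocation: 192.168.176.0/24 (200 hosts, 254 usable); 192.168.177.0/24 (192 hosts, 254 usable); 192.168.178.0/24 (143 hosts, 254 usable)


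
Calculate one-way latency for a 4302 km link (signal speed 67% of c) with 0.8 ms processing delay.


Speed = 0.67 * 3e5 km/s = 201000 km/s
Propagation delay = 4302 / 201000 = 0.0214 s = 21.403 ms
Processing delay = 0.8 ms
Total one-way latency = 22.203 ms


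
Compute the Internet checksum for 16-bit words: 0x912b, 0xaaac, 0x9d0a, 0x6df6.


Sum all words (with carry folding):
+ 0x912b = 0x912b
+ 0xaaac = 0x3bd8
+ 0x9d0a = 0xd8e2
+ 0x6df6 = 0x46d9
One's complement: ~0x46d9
Checksum = 0xb926


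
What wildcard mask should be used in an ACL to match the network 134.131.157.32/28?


Subnet mask: 255.255.255.240
Wildcard = 255.255.255.255 - subnet mask
255 - 255 = 0
255 - 255 = 0
255 - 255 = 0
255 - 240 = 15
Wildcard: 0.0.0.15


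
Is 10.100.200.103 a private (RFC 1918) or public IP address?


RFC 1918 private ranges:
  10.0.0.0/8 (10.0.0.0 - 10.255.255.255)
  172.16.0.0/12 (172.16.0.0 - 172.31.255.255)
  192.168.0.0/16 (192.168.0.0 - 192.168.255.255)
Private (in 10.0.0.0/8)


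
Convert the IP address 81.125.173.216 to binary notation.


81 = 01010001
125 = 01111101
173 = 10101101
216 = 11011000
Binary: 01010001.01111101.10101101.11011000


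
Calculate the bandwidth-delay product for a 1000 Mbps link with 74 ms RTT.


BDP = bandwidth * RTT
= 1000 Mbps * 74 ms
= 1000 * 1e6 * 74 / 1000 bits
= 74000000 bits
= 9250000 bytes
= 9033.2031 KB
BDP = 74000000 bits (9250000 bytes)


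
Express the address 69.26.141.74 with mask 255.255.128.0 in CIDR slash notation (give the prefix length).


Binary: 11111111.11111111.10000000.00000000
Count leading 1s
Prefix: /17


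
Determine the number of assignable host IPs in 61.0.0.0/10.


Host bits = 32 - 10 = 22
Total addresses = 2^22 = 4194304
Usable = total - 2 (network and broadcast)
Usable hosts: 4194302


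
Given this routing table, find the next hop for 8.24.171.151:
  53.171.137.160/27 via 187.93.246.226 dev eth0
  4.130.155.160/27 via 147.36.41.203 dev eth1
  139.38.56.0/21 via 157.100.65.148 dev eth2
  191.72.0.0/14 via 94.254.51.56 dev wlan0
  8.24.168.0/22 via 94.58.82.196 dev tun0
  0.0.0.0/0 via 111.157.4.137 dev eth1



Longest prefix match for 8.24.171.151:
  /27 53.171.137.160: no
  /27 4.130.155.160: no
  /21 139.38.56.0: no
  /14 191.72.0.0: no
  /22 8.24.168.0: MATCH
  /0 0.0.0.0: MATCH
Selected: next-hop 94.58.82.196 via tun0 (matched /22)


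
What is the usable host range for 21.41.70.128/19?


Network: 21.41.64.0
Broadcast: 21.41.95.255
First usable = network + 1
Last usable = broadcast - 1
Range: 21.41.64.1 to 21.41.95.254


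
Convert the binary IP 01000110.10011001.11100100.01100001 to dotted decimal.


01000110 = 70
10011001 = 153
11100100 = 228
01100001 = 97
IP: 70.153.228.97


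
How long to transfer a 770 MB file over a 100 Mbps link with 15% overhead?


Effective throughput = 100 * (1 - 15/100) = 85 Mbps
File size in Mb = 770 * 8 = 6160 Mb
Time = 6160 / 85
Time = 72.4706 seconds


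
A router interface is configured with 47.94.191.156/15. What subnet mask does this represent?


/15 means 15 network bits, 17 host bits
Binary: 11111111111111100000000000000000
Mask: 255.254.0.0


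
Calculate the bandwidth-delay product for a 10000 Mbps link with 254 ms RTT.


BDP = bandwidth * RTT
= 10000 Mbps * 254 ms
= 10000 * 1e6 * 254 / 1000 bits
= 2540000000 bits
= 317500000 bytes
= 310058.5938 KB
BDP = 2540000000 bits (317500000 bytes)


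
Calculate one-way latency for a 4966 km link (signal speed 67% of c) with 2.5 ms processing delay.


Speed = 0.67 * 3e5 km/s = 201000 km/s
Propagation delay = 4966 / 201000 = 0.0247 s = 24.7065 ms
Processing delay = 2.5 ms
Total one-way latency = 27.2065 ms


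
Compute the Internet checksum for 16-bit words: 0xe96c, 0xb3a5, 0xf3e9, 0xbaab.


Sum all words (with carry folding):
+ 0xe96c = 0xe96c
+ 0xb3a5 = 0x9d12
+ 0xf3e9 = 0x90fc
+ 0xbaab = 0x4ba8
One's complement: ~0x4ba8
Checksum = 0xb457


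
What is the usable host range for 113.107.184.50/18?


Network: 113.107.128.0
Broadcast: 113.107.191.255
First usable = network + 1
Last usable = broadcast - 1
Range: 113.107.128.1 to 113.107.191.254


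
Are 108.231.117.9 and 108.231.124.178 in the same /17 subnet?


Mask: 255.255.128.0
108.231.117.9 AND mask = 108.231.0.0
108.231.124.178 AND mask = 108.231.0.0
Yes, same subnet (108.231.0.0)


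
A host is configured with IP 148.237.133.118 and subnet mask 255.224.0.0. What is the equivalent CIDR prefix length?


Binary: 11111111.11100000.00000000.00000000
Count leading 1s
Prefix: /11


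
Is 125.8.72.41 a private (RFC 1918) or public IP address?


RFC 1918 private ranges:
  10.0.0.0/8 (10.0.0.0 - 10.255.255.255)
  172.16.0.0/12 (172.16.0.0 - 172.31.255.255)
  192.168.0.0/16 (192.168.0.0 - 192.168.255.255)
Public (not in any RFC 1918 range)


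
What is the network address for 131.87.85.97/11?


IP:   10000011.01010111.01010101.01100001
Mask: 11111111.11100000.00000000.00000000
AND operation:
Net:  10000011.01000000.00000000.00000000
Network: 131.64.0.0/11


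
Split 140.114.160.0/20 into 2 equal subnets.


New prefix = 20 + 1 = 21
Each subnet has 2048 addresses
  140.114.160.0/21
  140.114.168.0/21
Subnets: 140.114.160.0/21, 140.114.168.0/21


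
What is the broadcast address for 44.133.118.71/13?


Network: 44.128.0.0/13
Host bits = 19
Set all host bits to 1:
Broadcast: 44.135.255.255


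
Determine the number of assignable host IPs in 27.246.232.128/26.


Host bits = 32 - 26 = 6
Total addresses = 2^6 = 64
Usable = total - 2 (network and broadcast)
Usable hosts: 62


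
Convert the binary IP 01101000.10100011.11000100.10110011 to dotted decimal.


01101000 = 104
10100011 = 163
11000100 = 196
10110011 = 179
IP: 104.163.196.179


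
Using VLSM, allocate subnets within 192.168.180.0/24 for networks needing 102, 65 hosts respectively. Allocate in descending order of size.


102 hosts -> /25 (126 usable): 192.168.180.0/25
65 hosts -> /25 (126 usable): 192.168.180.128/25
Allocation: 192.168.180.0/25 (102 hosts, 126 usable); 192.168.180.128/25 (65 hosts, 126 usable)


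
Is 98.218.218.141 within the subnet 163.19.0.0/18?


Subnet network: 163.19.0.0
Test IP AND mask: 98.218.192.0
No, 98.218.218.141 is not in 163.19.0.0/18


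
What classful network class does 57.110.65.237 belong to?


First octet: 57
Binary: 00111001
0xxxxxxx -> Class A (1-126)
Class A, default mask 255.0.0.0 (/8)


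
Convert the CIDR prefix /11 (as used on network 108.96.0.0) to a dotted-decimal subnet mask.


/11 means 11 network bits, 21 host bits
Binary: 11111111111000000000000000000000
Mask: 255.224.0.0


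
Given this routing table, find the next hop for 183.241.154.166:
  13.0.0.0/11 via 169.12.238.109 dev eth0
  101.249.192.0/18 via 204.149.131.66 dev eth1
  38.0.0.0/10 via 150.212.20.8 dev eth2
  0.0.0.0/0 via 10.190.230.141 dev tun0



Longest prefix match for 183.241.154.166:
  /11 13.0.0.0: no
  /18 101.249.192.0: no
  /10 38.0.0.0: no
  /0 0.0.0.0: MATCH
Selected: next-hop 10.190.230.141 via tun0 (matched /0)


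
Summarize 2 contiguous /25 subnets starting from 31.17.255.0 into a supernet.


Original prefix: /25
Number of subnets: 2 = 2^1
New prefix = 25 - 1 = 24
Supernet: 31.17.255.0/24


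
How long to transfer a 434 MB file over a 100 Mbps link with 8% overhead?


Effective throughput = 100 * (1 - 8/100) = 92 Mbps
File size in Mb = 434 * 8 = 3472 Mb
Time = 3472 / 92
Time = 37.7391 seconds


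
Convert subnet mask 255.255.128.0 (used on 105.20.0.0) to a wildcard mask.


Subnet mask: 255.255.128.0
Wildcard = 255.255.255.255 - subnet mask
255 - 255 = 0
255 - 255 = 0
255 - 128 = 127
255 - 0 = 255
Wildcard: 0.0.127.255


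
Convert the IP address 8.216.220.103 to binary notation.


8 = 00001000
216 = 11011000
220 = 11011100
103 = 01100111
Binary: 00001000.11011000.11011100.01100111


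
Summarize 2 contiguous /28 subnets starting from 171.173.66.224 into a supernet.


Original prefix: /28
Number of subnets: 2 = 2^1
New prefix = 28 - 1 = 27
Supernet: 171.173.66.224/27


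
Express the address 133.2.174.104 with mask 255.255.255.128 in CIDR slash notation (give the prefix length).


Binary: 11111111.11111111.11111111.10000000
Count leading 1s
Prefix: /25


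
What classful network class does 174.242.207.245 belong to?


First octet: 174
Binary: 10101110
10xxxxxx -> Class B (128-191)
Class B, default mask 255.255.0.0 (/16)


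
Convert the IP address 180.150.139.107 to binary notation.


180 = 10110100
150 = 10010110
139 = 10001011
107 = 01101011
Binary: 10110100.10010110.10001011.01101011


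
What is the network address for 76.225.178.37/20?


IP:   01001100.11100001.10110010.00100101
Mask: 11111111.11111111.11110000.00000000
AND operation:
Net:  01001100.11100001.10110000.00000000
Network: 76.225.176.0/20


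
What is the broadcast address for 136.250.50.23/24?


Network: 136.250.50.0/24
Host bits = 8
Set all host bits to 1:
Broadcast: 136.250.50.255


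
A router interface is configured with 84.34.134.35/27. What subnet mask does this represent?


/27 means 27 network bits, 5 host bits
Binary: 11111111111111111111111111100000
Mask: 255.255.255.224


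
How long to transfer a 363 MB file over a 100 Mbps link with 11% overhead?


Effective throughput = 100 * (1 - 11/100) = 89 Mbps
File size in Mb = 363 * 8 = 2904 Mb
Time = 2904 / 89
Time = 32.6292 seconds


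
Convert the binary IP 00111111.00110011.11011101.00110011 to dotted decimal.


00111111 = 63
00110011 = 51
11011101 = 221
00110011 = 51
IP: 63.51.221.51


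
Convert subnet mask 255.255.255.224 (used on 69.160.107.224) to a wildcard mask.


Subnet mask: 255.255.255.224
Wildcard = 255.255.255.255 - subnet mask
255 - 255 = 0
255 - 255 = 0
255 - 255 = 0
255 - 224 = 31
Wildcard: 0.0.0.31


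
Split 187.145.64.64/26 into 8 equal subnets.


New prefix = 26 + 3 = 29
Each subnet has 8 addresses
  187.145.64.64/29
  187.145.64.72/29
  187.145.64.80/29
  187.145.64.88/29
  187.145.64.96/29
  187.145.64.104/29
  187.145.64.112/29
  187.145.64.120/29
Subnets: 187.145.64.64/29, 187.145.64.72/29, 187.145.64.80/29, 187.145.64.88/29, 187.145.64.96/29, 187.145.64.104/29, 187.145.64.112/29, 187.145.64.120/29


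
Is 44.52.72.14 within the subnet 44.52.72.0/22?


Subnet network: 44.52.72.0
Test IP AND mask: 44.52.72.0
Yes, 44.52.72.14 is in 44.52.72.0/22


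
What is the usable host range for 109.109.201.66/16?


Network: 109.109.0.0
Broadcast: 109.109.255.255
First usable = network + 1
Last usable = broadcast - 1
Range: 109.109.0.1 to 109.109.255.254


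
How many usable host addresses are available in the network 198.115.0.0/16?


Host bits = 32 - 16 = 16
Total addresses = 2^16 = 65536
Usable = total - 2 (network and broadcast)
Usable hosts: 65534


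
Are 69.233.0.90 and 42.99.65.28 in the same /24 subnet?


Mask: 255.255.255.0
69.233.0.90 AND mask = 69.233.0.0
42.99.65.28 AND mask = 42.99.65.0
No, different subnets (69.233.0.0 vs 42.99.65.0)


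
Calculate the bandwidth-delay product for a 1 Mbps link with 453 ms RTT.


BDP = bandwidth * RTT
= 1 Mbps * 453 ms
= 1 * 1e6 * 453 / 1000 bits
= 453000 bits
= 56625 bytes
= 55.2979 KB
BDP = 453000 bits (56625 bytes)


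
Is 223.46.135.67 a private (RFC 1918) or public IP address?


RFC 1918 private ranges:
  10.0.0.0/8 (10.0.0.0 - 10.255.255.255)
  172.16.0.0/12 (172.16.0.0 - 172.31.255.255)
  192.168.0.0/16 (192.168.0.0 - 192.168.255.255)
Public (not in any RFC 1918 range)


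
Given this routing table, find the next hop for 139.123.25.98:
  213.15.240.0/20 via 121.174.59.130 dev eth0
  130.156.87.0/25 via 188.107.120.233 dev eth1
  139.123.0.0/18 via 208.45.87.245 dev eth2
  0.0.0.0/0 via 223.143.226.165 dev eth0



Longest prefix match for 139.123.25.98:
  /20 213.15.240.0: no
  /25 130.156.87.0: no
  /18 139.123.0.0: MATCH
  /0 0.0.0.0: MATCH
Selected: next-hop 208.45.87.245 via eth2 (matched /18)


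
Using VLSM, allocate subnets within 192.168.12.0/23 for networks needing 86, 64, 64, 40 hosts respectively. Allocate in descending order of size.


86 hosts -> /25 (126 usable): 192.168.12.0/25
64 hosts -> /25 (126 usable): 192.168.12.128/25
64 hosts -> /25 (126 usable): 192.168.13.0/25
40 hosts -> /26 (62 usable): 192.168.13.128/26
Allocation: 192.168.12.0/25 (86 hosts, 126 usable); 192.168.12.128/25 (64 hosts, 126 usable); 192.168.13.0/25 (64 hosts, 126 usable); 192.168.13.128/26 (40 hosts, 62 usable)


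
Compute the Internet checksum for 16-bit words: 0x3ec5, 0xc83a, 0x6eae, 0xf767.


Sum all words (with carry folding):
+ 0x3ec5 = 0x3ec5
+ 0xc83a = 0x0700
+ 0x6eae = 0x75ae
+ 0xf767 = 0x6d16
One's complement: ~0x6d16
Checksum = 0x92e9


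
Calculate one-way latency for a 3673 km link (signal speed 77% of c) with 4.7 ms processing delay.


Speed = 0.77 * 3e5 km/s = 231000 km/s
Propagation delay = 3673 / 231000 = 0.0159 s = 15.9004 ms
Processing delay = 4.7 ms
Total one-way latency = 20.6004 ms


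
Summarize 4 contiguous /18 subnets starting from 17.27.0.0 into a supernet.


Original prefix: /18
Number of subnets: 4 = 2^2
New prefix = 18 - 2 = 16
Supernet: 17.27.0.0/16


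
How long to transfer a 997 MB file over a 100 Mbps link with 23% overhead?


Effective throughput = 100 * (1 - 23/100) = 77 Mbps
File size in Mb = 997 * 8 = 7976 Mb
Time = 7976 / 77
Time = 103.5844 seconds


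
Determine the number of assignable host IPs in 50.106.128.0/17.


Host bits = 32 - 17 = 15
Total addresses = 2^15 = 32768
Usable = total - 2 (network and broadcast)
Usable hosts: 32766


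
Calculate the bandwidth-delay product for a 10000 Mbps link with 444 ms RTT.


BDP = bandwidth * RTT
= 10000 Mbps * 444 ms
= 10000 * 1e6 * 444 / 1000 bits
= 4440000000 bits
= 555000000 bytes
= 541992.1875 KB
BDP = 4440000000 bits (555000000 bytes)


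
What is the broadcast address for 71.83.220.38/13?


Network: 71.80.0.0/13
Host bits = 19
Set all host bits to 1:
Broadcast: 71.87.255.255


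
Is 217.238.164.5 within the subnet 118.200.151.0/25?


Subnet network: 118.200.151.0
Test IP AND mask: 217.238.164.0
No, 217.238.164.5 is not in 118.200.151.0/25


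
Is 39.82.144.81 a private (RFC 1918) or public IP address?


RFC 1918 private ranges:
  10.0.0.0/8 (10.0.0.0 - 10.255.255.255)
  172.16.0.0/12 (172.16.0.0 - 172.31.255.255)
  192.168.0.0/16 (192.168.0.0 - 192.168.255.255)
Public (not in any RFC 1918 range)


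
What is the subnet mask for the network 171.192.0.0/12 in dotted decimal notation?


/12 means 12 network bits, 20 host bits
Binary: 11111111111100000000000000000000
Mask: 255.240.0.0


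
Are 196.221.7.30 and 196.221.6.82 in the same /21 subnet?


Mask: 255.255.248.0
196.221.7.30 AND mask = 196.221.0.0
196.221.6.82 AND mask = 196.221.0.0
Yes, same subnet (196.221.0.0)


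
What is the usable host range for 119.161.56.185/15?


Network: 119.160.0.0
Broadcast: 119.161.255.255
First usable = network + 1
Last usable = broadcast - 1
Range: 119.160.0.1 to 119.161.255.254


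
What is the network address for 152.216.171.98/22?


IP:   10011000.11011000.10101011.01100010
Mask: 11111111.11111111.11111100.00000000
AND operation:
Net:  10011000.11011000.10101000.00000000
Network: 152.216.168.0/22


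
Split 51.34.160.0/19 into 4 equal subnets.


New prefix = 19 + 2 = 21
Each subnet has 2048 addresses
  51.34.160.0/21
  51.34.168.0/21
  51.34.176.0/21
  51.34.184.0/21
Subnets: 51.34.160.0/21, 51.34.168.0/21, 51.34.176.0/21, 51.34.184.0/21


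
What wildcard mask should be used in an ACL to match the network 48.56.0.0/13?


Subnet mask: 255.248.0.0
Wildcard = 255.255.255.255 - subnet mask
255 - 255 = 0
255 - 248 = 7
255 - 0 = 255
255 - 0 = 255
Wildcard: 0.7.255.255


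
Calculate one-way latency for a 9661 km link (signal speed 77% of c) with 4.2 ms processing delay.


Speed = 0.77 * 3e5 km/s = 231000 km/s
Propagation delay = 9661 / 231000 = 0.0418 s = 41.8225 ms
Processing delay = 4.2 ms
Total one-way latency = 46.0225 ms


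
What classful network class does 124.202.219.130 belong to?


First octet: 124
Binary: 01111100
0xxxxxxx -> Class A (1-126)
Class A, default mask 255.0.0.0 (/8)


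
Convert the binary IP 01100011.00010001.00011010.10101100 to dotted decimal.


01100011 = 99
00010001 = 17
00011010 = 26
10101100 = 172
IP: 99.17.26.172


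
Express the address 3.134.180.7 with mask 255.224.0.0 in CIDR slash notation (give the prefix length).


Binary: 11111111.11100000.00000000.00000000
Count leading 1s
Prefix: /11


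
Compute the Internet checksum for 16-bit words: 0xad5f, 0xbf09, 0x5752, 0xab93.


Sum all words (with carry folding):
+ 0xad5f = 0xad5f
+ 0xbf09 = 0x6c69
+ 0x5752 = 0xc3bb
+ 0xab93 = 0x6f4f
One's complement: ~0x6f4f
Checksum = 0x90b0


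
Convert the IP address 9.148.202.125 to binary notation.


9 = 00001001
148 = 10010100
202 = 11001010
125 = 01111101
Binary: 00001001.10010100.11001010.01111101


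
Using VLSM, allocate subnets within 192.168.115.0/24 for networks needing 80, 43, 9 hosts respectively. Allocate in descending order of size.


80 hosts -> /25 (126 usable): 192.168.115.0/25
43 hosts -> /26 (62 usable): 192.168.115.128/26
9 hosts -> /28 (14 usable): 192.168.115.192/28
Allocation: 192.168.115.0/25 (80 hosts, 126 usable); 192.168.115.128/26 (43 hosts, 62 usable); 192.168.115.192/28 (9 hosts, 14 usable)


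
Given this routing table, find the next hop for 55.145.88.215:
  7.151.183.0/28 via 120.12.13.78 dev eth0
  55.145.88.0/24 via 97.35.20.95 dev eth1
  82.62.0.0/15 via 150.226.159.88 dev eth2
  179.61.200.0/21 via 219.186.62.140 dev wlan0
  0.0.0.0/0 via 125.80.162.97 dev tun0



Longest prefix match for 55.145.88.215:
  /28 7.151.183.0: no
  /24 55.145.88.0: MATCH
  /15 82.62.0.0: no
  /21 179.61.200.0: no
  /0 0.0.0.0: MATCH
Selected: next-hop 97.35.20.95 via eth1 (matched /24)


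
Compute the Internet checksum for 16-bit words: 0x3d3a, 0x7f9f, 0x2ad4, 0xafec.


Sum all words (with carry folding):
+ 0x3d3a = 0x3d3a
+ 0x7f9f = 0xbcd9
+ 0x2ad4 = 0xe7ad
+ 0xafec = 0x979a
One's complement: ~0x979a
Checksum = 0x6865


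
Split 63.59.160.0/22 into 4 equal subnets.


New prefix = 22 + 2 = 24
Each subnet has 256 addresses
  63.59.160.0/24
  63.59.161.0/24
  63.59.162.0/24
  63.59.163.0/24
Subnets: 63.59.160.0/24, 63.59.161.0/24, 63.59.162.0/24, 63.59.163.0/24


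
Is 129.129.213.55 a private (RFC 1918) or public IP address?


RFC 1918 private ranges:
  10.0.0.0/8 (10.0.0.0 - 10.255.255.255)
  172.16.0.0/12 (172.16.0.0 - 172.31.255.255)
  192.168.0.0/16 (192.168.0.0 - 192.168.255.255)
Public (not in any RFC 1918 range)


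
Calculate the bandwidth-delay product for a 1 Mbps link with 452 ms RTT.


BDP = bandwidth * RTT
= 1 Mbps * 452 ms
= 1 * 1e6 * 452 / 1000 bits
= 452000 bits
= 56500 bytes
= 55.1758 KB
BDP = 452000 bits (56500 bytes)


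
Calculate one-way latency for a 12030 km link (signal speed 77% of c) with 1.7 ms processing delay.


Speed = 0.77 * 3e5 km/s = 231000 km/s
Propagation delay = 12030 / 231000 = 0.0521 s = 52.0779 ms
Processing delay = 1.7 ms
Total one-way latency = 53.7779 ms


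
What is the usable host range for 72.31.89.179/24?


Network: 72.31.89.0
Broadcast: 72.31.89.255
First usable = network + 1
Last usable = broadcast - 1
Range: 72.31.89.1 to 72.31.89.254


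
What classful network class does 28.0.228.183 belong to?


First octet: 28
Binary: 00011100
0xxxxxxx -> Class A (1-126)
Class A, default mask 255.0.0.0 (/8)


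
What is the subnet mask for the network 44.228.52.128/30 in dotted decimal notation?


/30 means 30 network bits, 2 host bits
Binary: 11111111111111111111111111111100
Mask: 255.255.255.252


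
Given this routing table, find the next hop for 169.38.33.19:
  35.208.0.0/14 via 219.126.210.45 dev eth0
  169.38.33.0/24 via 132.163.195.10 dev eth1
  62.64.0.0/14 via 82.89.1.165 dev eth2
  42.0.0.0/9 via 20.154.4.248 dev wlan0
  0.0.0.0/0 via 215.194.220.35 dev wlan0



Longest prefix match for 169.38.33.19:
  /14 35.208.0.0: no
  /24 169.38.33.0: MATCH
  /14 62.64.0.0: no
  /9 42.0.0.0: no
  /0 0.0.0.0: MATCH
Selected: next-hop 132.163.195.10 via eth1 (matched /24)


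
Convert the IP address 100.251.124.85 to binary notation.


100 = 01100100
251 = 11111011
124 = 01111100
85 = 01010101
Binary: 01100100.11111011.01111100.01010101


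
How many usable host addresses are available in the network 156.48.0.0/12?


Host bits = 32 - 12 = 20
Total addresses = 2^20 = 1048576
Usable = total - 2 (network and broadcast)
Usable hosts: 1048574


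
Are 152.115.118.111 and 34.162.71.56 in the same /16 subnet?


Mask: 255.255.0.0
152.115.118.111 AND mask = 152.115.0.0
34.162.71.56 AND mask = 34.162.0.0
No, different subnets (152.115.0.0 vs 34.162.0.0)


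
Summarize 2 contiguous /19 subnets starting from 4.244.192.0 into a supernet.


Original prefix: /19
Number of subnets: 2 = 2^1
New prefix = 19 - 1 = 18
Supernet: 4.244.192.0/18


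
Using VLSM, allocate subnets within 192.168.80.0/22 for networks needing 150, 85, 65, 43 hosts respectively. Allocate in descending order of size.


150 hosts -> /24 (254 usable): 192.168.80.0/24
85 hosts -> /25 (126 usable): 192.168.81.0/25
65 hosts -> /25 (126 usable): 192.168.81.128/25
43 hosts -> /26 (62 usable): 192.168.82.0/26
Allocation: 192.168.80.0/24 (150 hosts, 254 usable); 192.168.81.0/25 (85 hosts, 126 usable); 192.168.81.128/25 (65 hosts, 126 usable); 192.168.82.0/26 (43 hosts, 62 usable)


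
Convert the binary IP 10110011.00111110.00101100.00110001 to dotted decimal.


10110011 = 179
00111110 = 62
00101100 = 44
00110001 = 49
IP: 179.62.44.49


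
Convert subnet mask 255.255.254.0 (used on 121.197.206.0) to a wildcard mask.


Subnet mask: 255.255.254.0
Wildcard = 255.255.255.255 - subnet mask
255 - 255 = 0
255 - 255 = 0
255 - 254 = 1
255 - 0 = 255
Wildcard: 0.0.1.255


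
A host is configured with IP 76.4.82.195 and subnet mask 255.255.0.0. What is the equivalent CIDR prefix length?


Binary: 11111111.11111111.00000000.00000000
Count leading 1s
Prefix: /16


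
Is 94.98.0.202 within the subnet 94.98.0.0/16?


Subnet network: 94.98.0.0
Test IP AND mask: 94.98.0.0
Yes, 94.98.0.202 is in 94.98.0.0/16


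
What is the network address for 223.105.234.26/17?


IP:   11011111.01101001.11101010.00011010
Mask: 11111111.11111111.10000000.00000000
AND operation:
Net:  11011111.01101001.10000000.00000000
Network: 223.105.128.0/17


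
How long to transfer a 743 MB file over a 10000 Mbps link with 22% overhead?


Effective throughput = 10000 * (1 - 22/100) = 7800 Mbps
File size in Mb = 743 * 8 = 5944 Mb
Time = 5944 / 7800
Time = 0.7621 seconds


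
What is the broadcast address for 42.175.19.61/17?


Network: 42.175.0.0/17
Host bits = 15
Set all host bits to 1:
Broadcast: 42.175.127.255


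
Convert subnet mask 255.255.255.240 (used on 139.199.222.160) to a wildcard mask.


Subnet mask: 255.255.255.240
Wildcard = 255.255.255.255 - subnet mask
255 - 255 = 0
255 - 255 = 0
255 - 255 = 0
255 - 240 = 15
Wildcard: 0.0.0.15


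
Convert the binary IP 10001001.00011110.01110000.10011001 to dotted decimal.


10001001 = 137
00011110 = 30
01110000 = 112
10011001 = 153
IP: 137.30.112.153


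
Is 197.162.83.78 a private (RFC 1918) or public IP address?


RFC 1918 private ranges:
  10.0.0.0/8 (10.0.0.0 - 10.255.255.255)
  172.16.0.0/12 (172.16.0.0 - 172.31.255.255)
  192.168.0.0/16 (192.168.0.0 - 192.168.255.255)
Public (not in any RFC 1918 range)


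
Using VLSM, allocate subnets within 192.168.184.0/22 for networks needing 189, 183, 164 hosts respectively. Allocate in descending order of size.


189 hosts -> /24 (254 usable): 192.168.184.0/24
183 hosts -> /24 (254 usable): 192.168.185.0/24
164 hosts -> /24 (254 usable): 192.168.186.0/24
Allocation: 192.168.184.0/24 (189 hosts, 254 usable); 192.168.185.0/24 (183 hosts, 254 usable); 192.168.186.0/24 (164 hosts, 254 usable)


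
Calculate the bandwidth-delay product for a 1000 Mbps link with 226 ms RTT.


BDP = bandwidth * RTT
= 1000 Mbps * 226 ms
= 1000 * 1e6 * 226 / 1000 bits
= 226000000 bits
= 28250000 bytes
= 27587.8906 KB
BDP = 226000000 bits (28250000 bytes)


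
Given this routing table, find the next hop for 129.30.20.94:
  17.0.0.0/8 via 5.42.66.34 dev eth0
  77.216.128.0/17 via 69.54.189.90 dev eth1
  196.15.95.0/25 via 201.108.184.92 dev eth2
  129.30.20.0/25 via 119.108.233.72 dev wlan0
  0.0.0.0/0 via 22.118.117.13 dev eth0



Longest prefix match for 129.30.20.94:
  /8 17.0.0.0: no
  /17 77.216.128.0: no
  /25 196.15.95.0: no
  /25 129.30.20.0: MATCH
  /0 0.0.0.0: MATCH
Selected: next-hop 119.108.233.72 via wlan0 (matched /25)


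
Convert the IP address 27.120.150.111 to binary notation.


27 = 00011011
120 = 01111000
150 = 10010110
111 = 01101111
Binary: 00011011.01111000.10010110.01101111


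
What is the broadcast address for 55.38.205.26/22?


Network: 55.38.204.0/22
Host bits = 10
Set all host bits to 1:
Broadcast: 55.38.207.255


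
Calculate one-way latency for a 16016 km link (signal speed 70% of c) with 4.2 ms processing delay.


Speed = 0.7 * 3e5 km/s = 210000 km/s
Propagation delay = 16016 / 210000 = 0.0763 s = 76.2667 ms
Processing delay = 4.2 ms
Total one-way latency = 80.4667 ms


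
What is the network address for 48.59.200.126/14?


IP:   00110000.00111011.11001000.01111110
Mask: 11111111.11111100.00000000.00000000
AND operation:
Net:  00110000.00111000.00000000.00000000
Network: 48.56.0.0/14


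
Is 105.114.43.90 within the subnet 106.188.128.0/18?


Subnet network: 106.188.128.0
Test IP AND mask: 105.114.0.0
No, 105.114.43.90 is not in 106.188.128.0/18


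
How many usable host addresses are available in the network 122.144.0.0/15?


Host bits = 32 - 15 = 17
Total addresses = 2^17 = 131072
Usable = total - 2 (network and broadcast)
Usable hosts: 131070


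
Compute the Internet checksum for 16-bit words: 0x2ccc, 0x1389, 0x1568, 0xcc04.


Sum all words (with carry folding):
+ 0x2ccc = 0x2ccc
+ 0x1389 = 0x4055
+ 0x1568 = 0x55bd
+ 0xcc04 = 0x21c2
One's complement: ~0x21c2
Checksum = 0xde3d


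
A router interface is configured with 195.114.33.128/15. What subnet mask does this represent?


/15 means 15 network bits, 17 host bits
Binary: 11111111111111100000000000000000
Mask: 255.254.0.0


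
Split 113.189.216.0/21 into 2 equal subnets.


New prefix = 21 + 1 = 22
Each subnet has 1024 addresses
  113.189.216.0/22
  113.189.220.0/22
Subnets: 113.189.216.0/22, 113.189.220.0/22


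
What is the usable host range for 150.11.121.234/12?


Network: 150.0.0.0
Broadcast: 150.15.255.255
First usable = network + 1
Last usable = broadcast - 1
Range: 150.0.0.1 to 150.15.255.254


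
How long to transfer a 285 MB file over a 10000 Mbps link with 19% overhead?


Effective throughput = 10000 * (1 - 19/100) = 8100.0 Mbps
File size in Mb = 285 * 8 = 2280 Mb
Time = 2280 / 8100.0
Time = 0.2815 seconds


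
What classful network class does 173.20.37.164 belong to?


First octet: 173
Binary: 10101101
10xxxxxx -> Class B (128-191)
Class B, default mask 255.255.0.0 (/16)


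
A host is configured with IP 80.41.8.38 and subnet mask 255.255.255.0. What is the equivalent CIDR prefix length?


Binary: 11111111.11111111.11111111.00000000
Count leading 1s
Prefix: /24


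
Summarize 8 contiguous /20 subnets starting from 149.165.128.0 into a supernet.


Original prefix: /20
Number of subnets: 8 = 2^3
New prefix = 20 - 3 = 17
Supernet: 149.165.128.0/17


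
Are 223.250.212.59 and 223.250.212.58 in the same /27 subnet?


Mask: 255.255.255.224
223.250.212.59 AND mask = 223.250.212.32
223.250.212.58 AND mask = 223.250.212.32
Yes, same subnet (223.250.212.32)


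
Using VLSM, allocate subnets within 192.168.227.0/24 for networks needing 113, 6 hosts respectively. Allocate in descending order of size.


113 hosts -> /25 (126 usable): 192.168.227.0/25
6 hosts -> /29 (6 usable): 192.168.227.128/29
Allocation: 192.168.227.0/25 (113 hosts, 126 usable); 192.168.227.128/29 (6 hosts, 6 usable)


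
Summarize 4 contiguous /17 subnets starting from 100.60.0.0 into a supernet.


Original prefix: /17
Number of subnets: 4 = 2^2
New prefix = 17 - 2 = 15
Supernet: 100.60.0.0/15


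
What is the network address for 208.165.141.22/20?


IP:   11010000.10100101.10001101.00010110
Mask: 11111111.11111111.11110000.00000000
AND operation:
Net:  11010000.10100101.10000000.00000000
Network: 208.165.128.0/20


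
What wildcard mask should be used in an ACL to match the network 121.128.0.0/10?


Subnet mask: 255.192.0.0
Wildcard = 255.255.255.255 - subnet mask
255 - 255 = 0
255 - 192 = 63
255 - 0 = 255
255 - 0 = 255
Wildcard: 0.63.255.255


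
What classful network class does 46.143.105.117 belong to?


First octet: 46
Binary: 00101110
0xxxxxxx -> Class A (1-126)
Class A, default mask 255.0.0.0 (/8)


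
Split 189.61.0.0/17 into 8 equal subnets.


New prefix = 17 + 3 = 20
Each subnet has 4096 addresses
  189.61.0.0/20
  189.61.16.0/20
  189.61.32.0/20
  189.61.48.0/20
  189.61.64.0/20
  189.61.80.0/20
  189.61.96.0/20
  189.61.112.0/20
Subnets: 189.61.0.0/20, 189.61.16.0/20, 189.61.32.0/20, 189.61.48.0/20, 189.61.64.0/20, 189.61.80.0/20, 189.61.96.0/20, 189.61.112.0/20


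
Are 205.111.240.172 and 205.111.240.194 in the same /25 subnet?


Mask: 255.255.255.128
205.111.240.172 AND mask = 205.111.240.128
205.111.240.194 AND mask = 205.111.240.128
Yes, same subnet (205.111.240.128)


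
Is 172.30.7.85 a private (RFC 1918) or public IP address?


RFC 1918 private ranges:
  10.0.0.0/8 (10.0.0.0 - 10.255.255.255)
  172.16.0.0/12 (172.16.0.0 - 172.31.255.255)
  192.168.0.0/16 (192.168.0.0 - 192.168.255.255)
Private (in 172.16.0.0/12)


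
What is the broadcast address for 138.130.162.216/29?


Network: 138.130.162.216/29
Host bits = 3
Set all host bits to 1:
Broadcast: 138.130.162.223


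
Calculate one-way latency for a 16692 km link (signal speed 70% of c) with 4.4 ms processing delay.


Speed = 0.7 * 3e5 km/s = 210000 km/s
Propagation delay = 16692 / 210000 = 0.0795 s = 79.4857 ms
Processing delay = 4.4 ms
Total one-way latency = 83.8857 ms


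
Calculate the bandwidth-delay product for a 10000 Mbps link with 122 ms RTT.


BDP = bandwidth * RTT
= 10000 Mbps * 122 ms
= 10000 * 1e6 * 122 / 1000 bits
= 1220000000 bits
= 152500000 bytes
= 148925.7812 KB
BDP = 1220000000 bits (152500000 bytes)


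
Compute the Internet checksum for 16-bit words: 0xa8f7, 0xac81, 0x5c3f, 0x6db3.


Sum all words (with carry folding):
+ 0xa8f7 = 0xa8f7
+ 0xac81 = 0x5579
+ 0x5c3f = 0xb1b8
+ 0x6db3 = 0x1f6c
One's complement: ~0x1f6c
Checksum = 0xe093


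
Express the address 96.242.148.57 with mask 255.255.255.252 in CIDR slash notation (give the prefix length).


Binary: 11111111.11111111.11111111.11111100
Count leading 1s
Prefix: /30


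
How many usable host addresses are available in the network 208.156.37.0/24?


Host bits = 32 - 24 = 8
Total addresses = 2^8 = 256
Usable = total - 2 (network and broadcast)
Usable hosts: 254


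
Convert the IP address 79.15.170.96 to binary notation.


79 = 01001111
15 = 00001111
170 = 10101010
96 = 01100000
Binary: 01001111.00001111.10101010.01100000


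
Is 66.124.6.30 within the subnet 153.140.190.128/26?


Subnet network: 153.140.190.128
Test IP AND mask: 66.124.6.0
No, 66.124.6.30 is not in 153.140.190.128/26


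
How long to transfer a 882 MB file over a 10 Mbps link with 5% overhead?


Effective throughput = 10 * (1 - 5/100) = 9.5 Mbps
File size in Mb = 882 * 8 = 7056 Mb
Time = 7056 / 9.5
Time = 742.7368 seconds


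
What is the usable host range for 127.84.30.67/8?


Network: 127.0.0.0
Broadcast: 127.255.255.255
First usable = network + 1
Last usable = broadcast - 1
Range: 127.0.0.1 to 127.255.255.254


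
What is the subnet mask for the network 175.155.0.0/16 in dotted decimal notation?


/16 means 16 network bits, 16 host bits
Binary: 11111111111111110000000000000000
Mask: 255.255.0.0


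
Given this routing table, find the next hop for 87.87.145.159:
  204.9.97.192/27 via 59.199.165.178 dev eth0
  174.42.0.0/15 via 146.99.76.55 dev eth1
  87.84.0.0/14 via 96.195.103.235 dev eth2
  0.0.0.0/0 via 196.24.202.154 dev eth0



Longest prefix match for 87.87.145.159:
  /27 204.9.97.192: no
  /15 174.42.0.0: no
  /14 87.84.0.0: MATCH
  /0 0.0.0.0: MATCH
Selected: next-hop 96.195.103.235 via eth2 (matched /14)


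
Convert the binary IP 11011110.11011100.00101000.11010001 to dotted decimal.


11011110 = 222
11011100 = 220
00101000 = 40
11010001 = 209
IP: 222.220.40.209


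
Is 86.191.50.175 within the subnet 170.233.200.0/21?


Subnet network: 170.233.200.0
Test IP AND mask: 86.191.48.0
No, 86.191.50.175 is not in 170.233.200.0/21


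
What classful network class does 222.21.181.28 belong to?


First octet: 222
Binary: 11011110
110xxxxx -> Class C (192-223)
Class C, default mask 255.255.255.0 (/24)


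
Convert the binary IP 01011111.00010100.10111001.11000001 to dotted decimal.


01011111 = 95
00010100 = 20
10111001 = 185
11000001 = 193
IP: 95.20.185.193


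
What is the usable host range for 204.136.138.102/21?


Network: 204.136.136.0
Broadcast: 204.136.143.255
First usable = network + 1
Last usable = broadcast - 1
Range: 204.136.136.1 to 204.136.143.254


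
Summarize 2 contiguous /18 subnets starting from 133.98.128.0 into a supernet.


Original prefix: /18
Number of subnets: 2 = 2^1
New prefix = 18 - 1 = 17
Supernet: 133.98.128.0/17


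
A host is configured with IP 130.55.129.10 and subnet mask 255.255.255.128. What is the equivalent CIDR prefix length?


Binary: 11111111.11111111.11111111.10000000
Count leading 1s
Prefix: /25


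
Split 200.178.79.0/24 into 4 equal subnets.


New prefix = 24 + 2 = 26
Each subnet has 64 addresses
  200.178.79.0/26
  200.178.79.64/26
  200.178.79.128/26
  200.178.79.192/26
Subnets: 200.178.79.0/26, 200.178.79.64/26, 200.178.79.128/26, 200.178.79.192/26


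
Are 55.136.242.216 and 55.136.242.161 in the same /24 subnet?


Mask: 255.255.255.0
55.136.242.216 AND mask = 55.136.242.0
55.136.242.161 AND mask = 55.136.242.0
Yes, same subnet (55.136.242.0)


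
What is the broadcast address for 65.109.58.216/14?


Network: 65.108.0.0/14
Host bits = 18
Set all host bits to 1:
Broadcast: 65.111.255.255


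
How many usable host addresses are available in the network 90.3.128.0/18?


Host bits = 32 - 18 = 14
Total addresses = 2^14 = 16384
Usable = total - 2 (network and broadcast)
Usable hosts: 16382
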